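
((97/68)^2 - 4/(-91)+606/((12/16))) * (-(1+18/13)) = -10566913797/5470192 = -1931.73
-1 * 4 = -4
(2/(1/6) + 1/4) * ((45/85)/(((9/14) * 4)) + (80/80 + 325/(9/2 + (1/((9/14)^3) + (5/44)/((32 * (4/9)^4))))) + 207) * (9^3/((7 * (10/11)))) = 147910830774020721/426541428080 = 346767.80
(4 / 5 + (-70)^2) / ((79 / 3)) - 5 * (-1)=75487 / 395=191.11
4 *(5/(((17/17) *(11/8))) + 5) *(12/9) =1520/33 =46.06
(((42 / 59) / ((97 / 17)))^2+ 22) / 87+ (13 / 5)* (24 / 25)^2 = 23590305054674 / 8904648196875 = 2.65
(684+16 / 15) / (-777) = -1468 / 1665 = -0.88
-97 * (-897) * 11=957099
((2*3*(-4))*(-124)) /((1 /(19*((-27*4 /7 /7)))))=-6106752 /49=-124627.59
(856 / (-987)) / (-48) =107 / 5922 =0.02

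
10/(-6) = -5/3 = -1.67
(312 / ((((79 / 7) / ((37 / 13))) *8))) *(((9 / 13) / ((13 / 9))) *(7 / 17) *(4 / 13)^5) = 451132416 / 84271258331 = 0.01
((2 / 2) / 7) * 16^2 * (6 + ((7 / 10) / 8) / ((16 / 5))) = 1543 / 7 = 220.43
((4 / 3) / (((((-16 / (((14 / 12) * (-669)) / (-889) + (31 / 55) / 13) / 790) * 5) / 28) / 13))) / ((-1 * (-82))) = -30842469 / 572770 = -53.85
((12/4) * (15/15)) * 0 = 0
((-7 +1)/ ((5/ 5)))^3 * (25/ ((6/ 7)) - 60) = 6660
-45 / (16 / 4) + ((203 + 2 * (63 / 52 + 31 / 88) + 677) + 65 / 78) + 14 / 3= 125465 / 143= 877.38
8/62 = 4/31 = 0.13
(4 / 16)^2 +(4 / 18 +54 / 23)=8719 / 3312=2.63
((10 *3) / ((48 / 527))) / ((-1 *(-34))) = 155 / 16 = 9.69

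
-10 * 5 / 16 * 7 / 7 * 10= -125 / 4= -31.25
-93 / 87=-31 / 29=-1.07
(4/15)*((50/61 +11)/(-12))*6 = -1442/915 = -1.58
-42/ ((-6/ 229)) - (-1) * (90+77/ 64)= 108429/ 64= 1694.20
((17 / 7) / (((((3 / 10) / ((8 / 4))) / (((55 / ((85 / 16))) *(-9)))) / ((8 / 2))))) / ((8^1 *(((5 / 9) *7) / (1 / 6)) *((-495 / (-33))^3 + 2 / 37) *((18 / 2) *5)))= -6512 / 30594865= -0.00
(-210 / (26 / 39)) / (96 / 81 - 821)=1701 / 4427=0.38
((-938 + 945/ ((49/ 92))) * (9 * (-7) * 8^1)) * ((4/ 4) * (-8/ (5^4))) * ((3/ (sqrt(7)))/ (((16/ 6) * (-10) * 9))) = -210744 * sqrt(7)/ 21875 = -25.49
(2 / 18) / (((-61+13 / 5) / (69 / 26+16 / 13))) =-0.01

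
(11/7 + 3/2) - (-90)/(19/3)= 4597/266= 17.28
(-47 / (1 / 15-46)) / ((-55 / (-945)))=133245 / 7579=17.58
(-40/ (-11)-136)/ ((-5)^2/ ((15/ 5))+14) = -4368/ 737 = -5.93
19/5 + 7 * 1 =54/5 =10.80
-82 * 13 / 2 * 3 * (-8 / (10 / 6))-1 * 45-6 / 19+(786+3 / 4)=3198321 / 380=8416.63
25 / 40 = 5 / 8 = 0.62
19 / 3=6.33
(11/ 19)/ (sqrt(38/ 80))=22 * sqrt(190)/ 361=0.84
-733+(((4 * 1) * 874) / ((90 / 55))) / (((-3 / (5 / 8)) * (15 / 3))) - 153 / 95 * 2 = -4233479 / 5130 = -825.24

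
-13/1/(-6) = 2.17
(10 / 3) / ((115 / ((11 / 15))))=0.02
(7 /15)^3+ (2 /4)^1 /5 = 1361 /6750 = 0.20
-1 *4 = -4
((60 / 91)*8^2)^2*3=44236800 / 8281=5341.96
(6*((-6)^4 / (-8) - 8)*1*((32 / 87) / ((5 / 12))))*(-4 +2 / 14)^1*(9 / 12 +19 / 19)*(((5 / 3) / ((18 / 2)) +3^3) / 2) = 2395776 / 29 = 82612.97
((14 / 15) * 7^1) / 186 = 49 / 1395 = 0.04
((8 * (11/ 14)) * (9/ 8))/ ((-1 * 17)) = -99/ 238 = -0.42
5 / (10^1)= 1 / 2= 0.50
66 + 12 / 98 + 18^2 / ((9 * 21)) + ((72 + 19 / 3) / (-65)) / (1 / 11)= 104303 / 1911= 54.58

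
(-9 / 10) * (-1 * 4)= 18 / 5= 3.60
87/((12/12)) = 87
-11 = -11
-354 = -354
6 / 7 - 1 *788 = -787.14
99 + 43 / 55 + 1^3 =5543 / 55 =100.78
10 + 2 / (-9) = 88 / 9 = 9.78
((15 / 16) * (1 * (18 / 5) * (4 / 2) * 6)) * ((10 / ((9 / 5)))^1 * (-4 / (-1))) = 900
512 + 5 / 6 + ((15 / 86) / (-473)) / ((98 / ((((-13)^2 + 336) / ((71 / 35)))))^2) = 61834071852583 / 120573985224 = 512.83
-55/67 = -0.82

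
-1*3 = -3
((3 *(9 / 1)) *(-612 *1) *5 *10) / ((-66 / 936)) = 128887200 / 11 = 11717018.18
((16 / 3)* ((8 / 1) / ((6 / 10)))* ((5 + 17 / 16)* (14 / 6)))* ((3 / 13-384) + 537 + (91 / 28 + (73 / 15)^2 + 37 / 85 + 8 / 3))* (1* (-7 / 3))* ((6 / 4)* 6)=-346511200546 / 89505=-3871417.25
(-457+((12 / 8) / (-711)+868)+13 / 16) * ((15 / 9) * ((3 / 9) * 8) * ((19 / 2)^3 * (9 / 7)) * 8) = 53554557575 / 3318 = 16140614.10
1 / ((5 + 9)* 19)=1 / 266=0.00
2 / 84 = 1 / 42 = 0.02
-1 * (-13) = 13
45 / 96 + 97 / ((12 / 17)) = 13237 / 96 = 137.89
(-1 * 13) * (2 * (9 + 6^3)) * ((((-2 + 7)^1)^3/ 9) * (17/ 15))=-276250/ 3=-92083.33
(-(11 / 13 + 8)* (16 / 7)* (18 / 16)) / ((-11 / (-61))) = -126270 / 1001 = -126.14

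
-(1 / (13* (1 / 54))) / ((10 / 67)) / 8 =-1809 / 520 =-3.48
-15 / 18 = -5 / 6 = -0.83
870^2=756900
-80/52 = -1.54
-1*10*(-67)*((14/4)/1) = 2345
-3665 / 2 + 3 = -3659 / 2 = -1829.50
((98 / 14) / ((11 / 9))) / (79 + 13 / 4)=0.07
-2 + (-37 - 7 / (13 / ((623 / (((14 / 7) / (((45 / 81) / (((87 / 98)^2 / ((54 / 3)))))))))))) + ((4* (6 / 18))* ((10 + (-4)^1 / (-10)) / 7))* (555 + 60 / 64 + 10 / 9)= -2198131216 / 2066337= -1063.78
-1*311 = -311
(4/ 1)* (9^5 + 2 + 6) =236228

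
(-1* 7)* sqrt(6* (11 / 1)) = -56.87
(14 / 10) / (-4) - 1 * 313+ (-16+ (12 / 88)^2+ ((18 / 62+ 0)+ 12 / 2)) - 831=-1154.04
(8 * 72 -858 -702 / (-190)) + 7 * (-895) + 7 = -620949 / 95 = -6536.31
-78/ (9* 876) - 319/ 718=-0.45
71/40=1.78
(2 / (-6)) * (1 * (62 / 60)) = -31 / 90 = -0.34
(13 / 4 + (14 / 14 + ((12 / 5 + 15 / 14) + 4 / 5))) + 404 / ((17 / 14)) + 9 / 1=833541 / 2380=350.23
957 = 957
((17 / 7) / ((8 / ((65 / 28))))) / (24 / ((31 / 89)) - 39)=34255 / 1453536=0.02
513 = 513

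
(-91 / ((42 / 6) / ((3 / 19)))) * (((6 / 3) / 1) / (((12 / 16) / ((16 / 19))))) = -1664 / 361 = -4.61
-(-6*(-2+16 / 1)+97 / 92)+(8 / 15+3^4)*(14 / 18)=1817797 / 12420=146.36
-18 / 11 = -1.64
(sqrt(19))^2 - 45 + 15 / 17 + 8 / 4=-393 / 17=-23.12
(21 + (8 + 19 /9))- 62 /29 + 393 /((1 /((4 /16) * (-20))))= -505303 /261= -1936.03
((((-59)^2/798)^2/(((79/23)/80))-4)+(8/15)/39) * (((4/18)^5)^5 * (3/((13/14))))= 24095456732341338112/363306386956410085909816785694095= 0.00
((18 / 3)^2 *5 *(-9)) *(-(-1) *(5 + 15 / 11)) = -113400 / 11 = -10309.09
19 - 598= -579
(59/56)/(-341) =-0.00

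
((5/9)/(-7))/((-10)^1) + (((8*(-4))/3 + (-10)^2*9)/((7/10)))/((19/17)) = 2721379/2394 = 1136.75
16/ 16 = 1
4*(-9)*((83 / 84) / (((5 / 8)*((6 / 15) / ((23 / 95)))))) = -22908 / 665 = -34.45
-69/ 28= -2.46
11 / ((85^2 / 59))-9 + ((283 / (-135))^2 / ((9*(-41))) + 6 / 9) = -16044665947 / 1943532225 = -8.26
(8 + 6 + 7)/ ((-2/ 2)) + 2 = -19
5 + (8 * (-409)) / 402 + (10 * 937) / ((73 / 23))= 2949.05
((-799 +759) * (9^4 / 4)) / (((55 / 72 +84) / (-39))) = 184232880 / 6103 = 30187.27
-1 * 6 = -6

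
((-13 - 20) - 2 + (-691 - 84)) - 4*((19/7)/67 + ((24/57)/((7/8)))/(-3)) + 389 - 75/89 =-1002522772/2379237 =-421.36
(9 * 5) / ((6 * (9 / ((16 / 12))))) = 10 / 9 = 1.11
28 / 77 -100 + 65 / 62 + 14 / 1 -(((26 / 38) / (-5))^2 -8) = -471518083 / 6155050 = -76.61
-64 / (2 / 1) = -32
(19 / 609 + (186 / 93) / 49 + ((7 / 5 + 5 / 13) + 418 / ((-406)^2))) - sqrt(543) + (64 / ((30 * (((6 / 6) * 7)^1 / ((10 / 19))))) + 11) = 1325212667 / 101786230 - sqrt(543) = -10.28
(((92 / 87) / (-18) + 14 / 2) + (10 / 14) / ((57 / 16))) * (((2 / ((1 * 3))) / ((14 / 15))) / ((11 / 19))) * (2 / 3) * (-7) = -7437350 / 180873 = -41.12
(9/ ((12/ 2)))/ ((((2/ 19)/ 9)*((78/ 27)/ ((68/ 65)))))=78489/ 1690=46.44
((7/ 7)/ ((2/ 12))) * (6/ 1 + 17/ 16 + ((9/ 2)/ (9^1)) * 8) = 531/ 8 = 66.38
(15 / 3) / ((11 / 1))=5 / 11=0.45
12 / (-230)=-6 / 115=-0.05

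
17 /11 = 1.55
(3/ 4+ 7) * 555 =17205/ 4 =4301.25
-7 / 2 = -3.50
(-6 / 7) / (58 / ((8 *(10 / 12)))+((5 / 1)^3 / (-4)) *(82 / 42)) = 360 / 21971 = 0.02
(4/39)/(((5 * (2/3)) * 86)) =1/2795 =0.00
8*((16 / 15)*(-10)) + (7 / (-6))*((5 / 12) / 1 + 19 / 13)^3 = -2119841291 / 22778496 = -93.06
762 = 762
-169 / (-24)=169 / 24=7.04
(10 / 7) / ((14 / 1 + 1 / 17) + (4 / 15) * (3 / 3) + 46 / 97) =247350 / 2562497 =0.10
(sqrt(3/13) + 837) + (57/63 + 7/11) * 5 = sqrt(39)/13 + 195127/231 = 845.19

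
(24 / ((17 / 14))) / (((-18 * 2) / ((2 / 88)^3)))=-7 / 1086096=-0.00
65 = 65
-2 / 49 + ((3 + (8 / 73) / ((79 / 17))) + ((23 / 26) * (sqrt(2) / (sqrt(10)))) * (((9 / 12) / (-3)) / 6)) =842879 / 282583- 23 * sqrt(5) / 3120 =2.97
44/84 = 11/21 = 0.52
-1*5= -5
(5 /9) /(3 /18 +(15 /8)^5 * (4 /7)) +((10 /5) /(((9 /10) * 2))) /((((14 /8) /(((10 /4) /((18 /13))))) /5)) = 7551280330 /1307953899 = 5.77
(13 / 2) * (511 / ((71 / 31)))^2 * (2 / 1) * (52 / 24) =1402116.00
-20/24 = -5/6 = -0.83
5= 5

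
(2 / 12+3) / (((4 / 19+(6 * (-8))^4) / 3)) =361 / 201719816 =0.00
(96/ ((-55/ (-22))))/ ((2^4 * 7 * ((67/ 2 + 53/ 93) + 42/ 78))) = 29016/ 2928905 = 0.01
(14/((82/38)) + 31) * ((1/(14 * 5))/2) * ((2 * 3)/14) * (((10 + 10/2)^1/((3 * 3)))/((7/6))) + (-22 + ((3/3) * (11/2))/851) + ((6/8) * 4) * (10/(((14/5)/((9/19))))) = -3809695196/227384647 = -16.75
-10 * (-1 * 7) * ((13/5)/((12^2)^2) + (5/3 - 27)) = -1773.32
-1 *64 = -64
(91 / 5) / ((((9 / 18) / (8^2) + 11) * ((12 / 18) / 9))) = 157248 / 7045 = 22.32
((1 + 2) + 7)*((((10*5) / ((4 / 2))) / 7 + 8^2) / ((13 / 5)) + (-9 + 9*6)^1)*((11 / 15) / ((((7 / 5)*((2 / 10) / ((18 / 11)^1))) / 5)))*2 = 30423.86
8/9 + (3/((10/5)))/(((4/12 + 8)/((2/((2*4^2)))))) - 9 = -58319/7200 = -8.10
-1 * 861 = -861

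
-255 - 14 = -269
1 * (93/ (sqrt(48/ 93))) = 93 * sqrt(31)/ 4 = 129.45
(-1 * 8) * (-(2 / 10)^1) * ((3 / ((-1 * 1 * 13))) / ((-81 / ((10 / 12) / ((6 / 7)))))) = 14 / 3159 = 0.00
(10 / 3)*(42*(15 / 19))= 110.53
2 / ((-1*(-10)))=1 / 5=0.20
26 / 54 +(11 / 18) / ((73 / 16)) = 1213 / 1971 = 0.62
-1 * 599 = -599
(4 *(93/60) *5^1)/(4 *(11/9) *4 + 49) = 279/617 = 0.45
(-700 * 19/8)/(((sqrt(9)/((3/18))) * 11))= -3325/396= -8.40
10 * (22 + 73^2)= 53510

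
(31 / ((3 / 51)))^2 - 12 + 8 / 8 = 277718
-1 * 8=-8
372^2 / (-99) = -15376 / 11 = -1397.82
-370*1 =-370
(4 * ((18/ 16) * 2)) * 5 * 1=45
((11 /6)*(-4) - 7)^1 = -43 /3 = -14.33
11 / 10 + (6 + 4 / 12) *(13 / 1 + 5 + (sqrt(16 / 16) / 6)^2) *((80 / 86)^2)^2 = 86.59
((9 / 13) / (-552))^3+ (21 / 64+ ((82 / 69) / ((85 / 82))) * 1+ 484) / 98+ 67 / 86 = 42156253611938341 / 7353400867438080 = 5.73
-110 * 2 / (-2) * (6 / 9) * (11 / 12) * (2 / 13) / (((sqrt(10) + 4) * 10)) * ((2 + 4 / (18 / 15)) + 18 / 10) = 25894 / 5265 - 12947 * sqrt(10) / 10530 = 1.03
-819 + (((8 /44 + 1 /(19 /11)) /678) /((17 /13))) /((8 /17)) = -819.00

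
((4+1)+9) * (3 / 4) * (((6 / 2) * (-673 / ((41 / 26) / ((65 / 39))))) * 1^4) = -918645 / 41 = -22405.98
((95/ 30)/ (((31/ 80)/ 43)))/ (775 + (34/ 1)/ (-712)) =11634080/ 25657119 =0.45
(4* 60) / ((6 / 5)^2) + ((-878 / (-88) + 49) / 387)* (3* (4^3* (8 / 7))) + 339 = 5354947 / 9933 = 539.11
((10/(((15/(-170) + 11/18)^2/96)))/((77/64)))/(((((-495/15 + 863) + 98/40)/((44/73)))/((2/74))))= 17978112/314782643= 0.06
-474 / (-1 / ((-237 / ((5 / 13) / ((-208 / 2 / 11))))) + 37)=-151880976 / 11855633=-12.81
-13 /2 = -6.50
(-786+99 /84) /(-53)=21975 /1484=14.81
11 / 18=0.61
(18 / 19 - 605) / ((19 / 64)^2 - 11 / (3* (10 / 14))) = 705146880 / 5889563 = 119.73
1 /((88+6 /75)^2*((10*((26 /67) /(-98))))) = -410375 /126068904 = -0.00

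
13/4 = 3.25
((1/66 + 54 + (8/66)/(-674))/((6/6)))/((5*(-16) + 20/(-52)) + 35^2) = 1735357/36773440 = 0.05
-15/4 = -3.75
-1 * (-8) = 8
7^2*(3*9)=1323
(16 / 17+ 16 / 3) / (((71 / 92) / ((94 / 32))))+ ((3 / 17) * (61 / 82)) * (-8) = 3389764 / 148461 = 22.83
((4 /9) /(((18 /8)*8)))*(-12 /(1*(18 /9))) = -4 /27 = -0.15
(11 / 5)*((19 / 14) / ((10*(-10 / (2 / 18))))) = -209 / 63000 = -0.00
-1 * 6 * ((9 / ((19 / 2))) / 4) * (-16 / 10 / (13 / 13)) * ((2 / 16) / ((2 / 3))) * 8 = 324 / 95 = 3.41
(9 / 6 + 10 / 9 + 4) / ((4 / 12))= 119 / 6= 19.83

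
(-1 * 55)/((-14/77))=302.50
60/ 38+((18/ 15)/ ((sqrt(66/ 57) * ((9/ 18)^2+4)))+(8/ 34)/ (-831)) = 12 * sqrt(418)/ 935+423734/ 268413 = 1.84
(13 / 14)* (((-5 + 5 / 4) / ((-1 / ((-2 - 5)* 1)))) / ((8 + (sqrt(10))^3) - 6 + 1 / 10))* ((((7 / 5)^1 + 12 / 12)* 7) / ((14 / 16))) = 98280 / 99559 - 468000* sqrt(10) / 99559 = -13.88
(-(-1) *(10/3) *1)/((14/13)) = 65/21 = 3.10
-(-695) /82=695 /82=8.48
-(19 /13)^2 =-361 /169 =-2.14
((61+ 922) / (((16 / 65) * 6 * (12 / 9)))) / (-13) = -4915 / 128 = -38.40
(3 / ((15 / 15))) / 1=3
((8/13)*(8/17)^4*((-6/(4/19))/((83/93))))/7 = -86851584/630834113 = -0.14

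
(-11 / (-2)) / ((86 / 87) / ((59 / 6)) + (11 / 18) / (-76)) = 12873564 / 216475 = 59.47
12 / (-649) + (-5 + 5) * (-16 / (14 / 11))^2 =-12 / 649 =-0.02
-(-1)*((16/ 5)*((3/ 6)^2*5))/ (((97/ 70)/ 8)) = 23.09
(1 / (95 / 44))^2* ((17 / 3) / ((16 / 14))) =28798 / 27075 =1.06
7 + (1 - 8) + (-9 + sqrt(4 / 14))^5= -2995641 / 49 + 1618789 * sqrt(14) / 343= -43476.77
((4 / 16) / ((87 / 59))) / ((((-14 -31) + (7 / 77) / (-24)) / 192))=-249216 / 344549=-0.72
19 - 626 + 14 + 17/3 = -587.33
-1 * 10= -10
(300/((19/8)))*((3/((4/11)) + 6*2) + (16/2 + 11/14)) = 3667.67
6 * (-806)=-4836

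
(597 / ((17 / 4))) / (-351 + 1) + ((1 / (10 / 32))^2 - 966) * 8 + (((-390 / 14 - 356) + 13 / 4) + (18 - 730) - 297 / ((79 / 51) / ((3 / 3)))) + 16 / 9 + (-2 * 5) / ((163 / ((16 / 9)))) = -1368270513881 / 153236300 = -8929.15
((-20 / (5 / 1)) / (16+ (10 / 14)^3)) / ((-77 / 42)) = 2744 / 20581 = 0.13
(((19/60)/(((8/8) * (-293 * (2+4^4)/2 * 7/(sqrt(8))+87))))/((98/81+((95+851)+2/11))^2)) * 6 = -443426731209 * sqrt(2)/27711013824439974836980 - 145809477/6927753456109993709245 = -0.00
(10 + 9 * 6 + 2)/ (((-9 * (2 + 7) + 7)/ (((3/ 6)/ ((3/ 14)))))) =-77/ 37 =-2.08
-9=-9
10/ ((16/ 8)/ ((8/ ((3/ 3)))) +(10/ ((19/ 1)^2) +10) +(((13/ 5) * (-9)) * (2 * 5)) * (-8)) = 14440/ 2718009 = 0.01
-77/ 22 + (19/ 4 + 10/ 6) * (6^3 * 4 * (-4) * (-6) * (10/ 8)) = 332633/ 2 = 166316.50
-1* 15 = -15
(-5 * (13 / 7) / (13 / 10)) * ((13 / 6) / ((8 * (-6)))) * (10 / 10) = 325 / 1008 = 0.32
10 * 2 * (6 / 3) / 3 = 40 / 3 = 13.33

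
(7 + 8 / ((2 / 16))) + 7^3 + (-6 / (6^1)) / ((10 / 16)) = 2062 / 5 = 412.40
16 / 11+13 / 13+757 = 8354 / 11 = 759.45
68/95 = 0.72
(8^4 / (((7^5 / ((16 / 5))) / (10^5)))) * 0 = 0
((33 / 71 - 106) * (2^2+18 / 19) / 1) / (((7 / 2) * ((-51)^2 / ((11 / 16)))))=-3873881 / 98244972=-0.04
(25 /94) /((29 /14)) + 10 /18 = 0.68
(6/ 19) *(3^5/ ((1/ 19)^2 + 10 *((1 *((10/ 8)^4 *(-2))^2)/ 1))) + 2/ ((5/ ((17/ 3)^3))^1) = 73.11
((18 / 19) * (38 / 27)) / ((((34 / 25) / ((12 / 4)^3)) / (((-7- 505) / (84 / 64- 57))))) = 409600 / 1683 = 243.37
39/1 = 39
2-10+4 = -4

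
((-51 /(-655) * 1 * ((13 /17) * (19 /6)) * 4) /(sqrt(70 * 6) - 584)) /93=-72124 /5187460485 - 247 * sqrt(105) /5187460485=-0.00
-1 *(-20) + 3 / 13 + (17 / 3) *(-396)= -28909 / 13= -2223.77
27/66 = 9/22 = 0.41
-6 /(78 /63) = -63 /13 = -4.85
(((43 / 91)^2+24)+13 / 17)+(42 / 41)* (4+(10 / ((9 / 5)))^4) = 1004.92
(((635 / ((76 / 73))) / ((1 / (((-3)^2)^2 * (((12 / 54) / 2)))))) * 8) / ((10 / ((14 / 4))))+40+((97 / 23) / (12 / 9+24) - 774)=25584617 / 1748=14636.51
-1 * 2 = -2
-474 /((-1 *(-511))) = -474 /511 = -0.93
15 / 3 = 5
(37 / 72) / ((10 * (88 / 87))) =1073 / 21120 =0.05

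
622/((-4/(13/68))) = -4043/136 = -29.73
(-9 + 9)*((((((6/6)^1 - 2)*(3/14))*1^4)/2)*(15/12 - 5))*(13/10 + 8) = 0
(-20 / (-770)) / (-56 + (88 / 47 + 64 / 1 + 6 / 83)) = 0.00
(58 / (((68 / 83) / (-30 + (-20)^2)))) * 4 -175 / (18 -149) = 233337555 / 2227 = 104776.63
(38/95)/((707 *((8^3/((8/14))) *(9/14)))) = 1/1018080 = 0.00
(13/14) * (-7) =-13/2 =-6.50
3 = 3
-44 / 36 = -11 / 9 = -1.22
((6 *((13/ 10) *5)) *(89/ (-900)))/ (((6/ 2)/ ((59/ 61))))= -68263/ 54900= -1.24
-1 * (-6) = 6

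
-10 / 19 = -0.53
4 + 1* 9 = 13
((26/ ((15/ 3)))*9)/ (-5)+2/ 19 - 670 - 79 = -360171/ 475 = -758.25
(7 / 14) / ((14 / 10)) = 5 / 14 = 0.36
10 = 10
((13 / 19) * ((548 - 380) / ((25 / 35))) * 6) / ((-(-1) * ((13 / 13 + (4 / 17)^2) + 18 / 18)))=1472744 / 3135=469.77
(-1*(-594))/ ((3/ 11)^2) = 7986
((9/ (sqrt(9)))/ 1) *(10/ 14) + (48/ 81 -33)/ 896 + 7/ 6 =79189/ 24192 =3.27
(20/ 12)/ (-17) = -5/ 51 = -0.10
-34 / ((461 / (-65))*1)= 2210 / 461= 4.79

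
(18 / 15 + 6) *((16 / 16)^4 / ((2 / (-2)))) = -36 / 5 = -7.20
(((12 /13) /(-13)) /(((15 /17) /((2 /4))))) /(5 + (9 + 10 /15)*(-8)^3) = 102 /12533885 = 0.00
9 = 9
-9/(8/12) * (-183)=4941/2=2470.50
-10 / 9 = -1.11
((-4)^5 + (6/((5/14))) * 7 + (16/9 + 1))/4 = -40663/180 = -225.91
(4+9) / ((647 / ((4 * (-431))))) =-22412 / 647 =-34.64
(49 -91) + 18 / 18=-41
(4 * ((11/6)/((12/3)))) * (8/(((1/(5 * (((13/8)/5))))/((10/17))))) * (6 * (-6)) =-8580/17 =-504.71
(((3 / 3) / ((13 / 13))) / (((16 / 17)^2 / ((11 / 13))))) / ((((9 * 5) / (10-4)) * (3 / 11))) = 34969 / 74880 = 0.47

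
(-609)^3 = -225866529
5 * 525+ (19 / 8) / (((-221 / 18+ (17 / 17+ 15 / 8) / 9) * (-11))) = 8287182 / 3157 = 2625.02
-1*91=-91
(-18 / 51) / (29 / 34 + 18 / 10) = -60 / 451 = -0.13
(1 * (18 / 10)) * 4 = 36 / 5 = 7.20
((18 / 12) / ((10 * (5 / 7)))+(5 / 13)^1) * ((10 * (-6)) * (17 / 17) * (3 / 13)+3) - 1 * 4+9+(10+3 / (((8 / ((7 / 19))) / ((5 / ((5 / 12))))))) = 3277983 / 321100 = 10.21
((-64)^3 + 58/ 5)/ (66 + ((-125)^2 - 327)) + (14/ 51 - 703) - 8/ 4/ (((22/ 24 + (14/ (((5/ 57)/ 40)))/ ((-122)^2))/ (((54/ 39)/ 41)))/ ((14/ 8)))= -45159619373102329/ 62732602019490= -719.87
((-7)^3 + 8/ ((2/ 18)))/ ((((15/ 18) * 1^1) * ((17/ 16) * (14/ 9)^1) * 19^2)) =-117072/ 214795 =-0.55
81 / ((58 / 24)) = 972 / 29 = 33.52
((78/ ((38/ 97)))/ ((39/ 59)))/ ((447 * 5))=5723/ 42465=0.13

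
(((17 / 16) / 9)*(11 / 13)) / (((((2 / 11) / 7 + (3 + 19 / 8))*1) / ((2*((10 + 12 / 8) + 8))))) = 14399 / 19962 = 0.72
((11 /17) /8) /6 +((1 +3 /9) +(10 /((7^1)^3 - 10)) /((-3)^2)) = 1100621 /815184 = 1.35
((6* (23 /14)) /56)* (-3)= -0.53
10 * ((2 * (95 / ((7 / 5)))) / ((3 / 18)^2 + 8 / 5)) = 833.74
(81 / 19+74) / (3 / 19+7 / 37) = 55019 / 244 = 225.49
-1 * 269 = -269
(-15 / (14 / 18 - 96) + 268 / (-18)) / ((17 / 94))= -10680562 / 131121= -81.46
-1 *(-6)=6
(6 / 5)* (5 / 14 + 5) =45 / 7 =6.43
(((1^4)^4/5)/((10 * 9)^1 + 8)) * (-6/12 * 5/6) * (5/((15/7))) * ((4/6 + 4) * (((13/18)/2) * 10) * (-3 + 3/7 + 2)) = 65/3402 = 0.02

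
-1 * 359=-359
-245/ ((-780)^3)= 49/ 94910400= 0.00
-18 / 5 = -3.60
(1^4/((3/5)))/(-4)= -5/12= -0.42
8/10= 4/5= 0.80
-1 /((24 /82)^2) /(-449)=0.03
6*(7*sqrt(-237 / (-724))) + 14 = 38.03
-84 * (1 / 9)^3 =-28 / 243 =-0.12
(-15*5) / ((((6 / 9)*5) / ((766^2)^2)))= -7746358579560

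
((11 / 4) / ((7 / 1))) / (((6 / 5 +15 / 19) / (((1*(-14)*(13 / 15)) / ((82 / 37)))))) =-100529 / 92988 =-1.08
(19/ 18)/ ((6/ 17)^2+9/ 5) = 27455/ 50058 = 0.55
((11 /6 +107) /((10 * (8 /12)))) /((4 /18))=5877 /80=73.46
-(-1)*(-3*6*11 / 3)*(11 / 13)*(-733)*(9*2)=9578844 / 13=736834.15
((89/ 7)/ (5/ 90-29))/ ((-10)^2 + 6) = -801/ 193291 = -0.00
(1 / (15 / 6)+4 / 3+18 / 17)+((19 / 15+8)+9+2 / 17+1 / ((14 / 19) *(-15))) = 75277 / 3570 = 21.09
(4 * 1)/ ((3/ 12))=16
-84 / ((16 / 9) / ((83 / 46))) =-15687 / 184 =-85.26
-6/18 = -1/3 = -0.33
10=10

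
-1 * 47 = -47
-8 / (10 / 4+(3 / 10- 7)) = 40 / 21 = 1.90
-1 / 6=-0.17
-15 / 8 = -1.88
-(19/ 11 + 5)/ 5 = -74/ 55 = -1.35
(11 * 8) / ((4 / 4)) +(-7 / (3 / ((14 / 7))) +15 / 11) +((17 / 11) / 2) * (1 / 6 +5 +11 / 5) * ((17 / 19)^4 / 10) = 73163227397 / 860118600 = 85.06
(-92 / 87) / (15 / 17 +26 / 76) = -59432 / 68817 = -0.86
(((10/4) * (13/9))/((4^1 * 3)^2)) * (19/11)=1235/28512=0.04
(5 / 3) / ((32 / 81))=135 / 32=4.22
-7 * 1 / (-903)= 1 / 129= 0.01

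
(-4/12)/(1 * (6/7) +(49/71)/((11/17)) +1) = -5467/47952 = -0.11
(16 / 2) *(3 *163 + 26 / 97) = 379672 / 97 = 3914.14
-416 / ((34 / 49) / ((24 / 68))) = -61152 / 289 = -211.60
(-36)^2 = 1296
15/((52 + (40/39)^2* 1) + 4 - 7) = 22815/76129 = 0.30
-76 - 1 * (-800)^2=-640076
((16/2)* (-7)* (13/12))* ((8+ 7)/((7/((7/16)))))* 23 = -1308.12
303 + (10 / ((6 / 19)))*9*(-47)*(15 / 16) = -196077 / 16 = -12254.81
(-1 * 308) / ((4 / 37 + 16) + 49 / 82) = -934472 / 50685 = -18.44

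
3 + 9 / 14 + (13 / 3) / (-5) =583 / 210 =2.78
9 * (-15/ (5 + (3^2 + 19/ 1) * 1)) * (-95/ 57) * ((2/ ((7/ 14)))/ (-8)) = -75/ 22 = -3.41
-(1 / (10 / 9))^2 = -0.81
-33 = -33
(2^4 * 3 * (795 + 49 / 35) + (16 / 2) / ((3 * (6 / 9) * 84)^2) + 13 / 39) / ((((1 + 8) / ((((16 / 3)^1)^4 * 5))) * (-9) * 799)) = -5524141613056 / 2311827399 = -2389.51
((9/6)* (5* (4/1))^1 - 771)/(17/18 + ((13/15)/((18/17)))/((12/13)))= -2400840/5933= -404.66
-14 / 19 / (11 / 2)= -28 / 209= -0.13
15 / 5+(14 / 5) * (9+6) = 45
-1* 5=-5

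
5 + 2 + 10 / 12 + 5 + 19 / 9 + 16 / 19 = 5399 / 342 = 15.79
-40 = -40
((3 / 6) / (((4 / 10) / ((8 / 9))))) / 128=5 / 576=0.01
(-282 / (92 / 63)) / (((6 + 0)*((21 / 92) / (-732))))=103212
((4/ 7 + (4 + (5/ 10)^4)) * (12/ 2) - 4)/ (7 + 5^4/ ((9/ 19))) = 11997/ 668528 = 0.02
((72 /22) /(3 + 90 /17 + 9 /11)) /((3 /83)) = 1411 /142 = 9.94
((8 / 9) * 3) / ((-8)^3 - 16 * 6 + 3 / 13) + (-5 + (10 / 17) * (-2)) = -6.18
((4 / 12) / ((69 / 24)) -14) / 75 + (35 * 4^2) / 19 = 2879798 / 98325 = 29.29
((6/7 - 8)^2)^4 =39062500000000/5764801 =6776036.15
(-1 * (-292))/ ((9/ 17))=4964/ 9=551.56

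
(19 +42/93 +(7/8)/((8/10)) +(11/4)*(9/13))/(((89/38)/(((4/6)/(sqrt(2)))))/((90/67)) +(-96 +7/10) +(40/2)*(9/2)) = -249259462425/30188052154-492000719775*sqrt(2)/120752208616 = -14.02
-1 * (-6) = 6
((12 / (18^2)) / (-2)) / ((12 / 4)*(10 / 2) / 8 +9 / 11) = -0.01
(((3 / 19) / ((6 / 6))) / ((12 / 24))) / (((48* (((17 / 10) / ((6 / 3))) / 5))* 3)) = 0.01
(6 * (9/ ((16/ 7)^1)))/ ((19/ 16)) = 378/ 19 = 19.89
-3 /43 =-0.07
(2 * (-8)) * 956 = -15296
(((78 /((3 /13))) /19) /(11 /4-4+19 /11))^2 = 221176384 /159201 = 1389.29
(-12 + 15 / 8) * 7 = -567 / 8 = -70.88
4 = 4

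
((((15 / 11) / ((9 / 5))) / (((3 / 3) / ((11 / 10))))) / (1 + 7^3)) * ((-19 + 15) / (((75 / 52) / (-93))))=403 / 645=0.62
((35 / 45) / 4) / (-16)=-0.01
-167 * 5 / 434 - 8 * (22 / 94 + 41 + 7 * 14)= -22760013 / 20398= -1115.80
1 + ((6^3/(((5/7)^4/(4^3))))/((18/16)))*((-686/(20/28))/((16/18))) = -159385214923/3125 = -51003268.78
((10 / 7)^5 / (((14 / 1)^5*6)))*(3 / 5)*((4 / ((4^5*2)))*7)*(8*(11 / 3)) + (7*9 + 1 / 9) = 2933868663953 / 46487355264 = 63.11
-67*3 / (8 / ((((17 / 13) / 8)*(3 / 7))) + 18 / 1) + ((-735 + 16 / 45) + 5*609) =700477477 / 303390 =2308.84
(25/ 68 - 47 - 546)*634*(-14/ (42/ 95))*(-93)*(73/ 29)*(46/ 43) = -63166894634865/ 21199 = -2979711054.05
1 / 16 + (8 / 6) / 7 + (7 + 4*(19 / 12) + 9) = 22.59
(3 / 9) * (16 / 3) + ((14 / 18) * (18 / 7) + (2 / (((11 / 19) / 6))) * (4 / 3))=3110 / 99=31.41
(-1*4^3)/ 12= -16/ 3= -5.33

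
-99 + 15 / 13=-1272 / 13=-97.85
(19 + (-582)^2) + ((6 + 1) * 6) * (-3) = 338617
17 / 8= 2.12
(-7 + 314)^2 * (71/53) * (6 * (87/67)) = 3493056438/3551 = 983682.47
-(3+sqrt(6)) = -3- sqrt(6) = -5.45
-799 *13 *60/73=-623220/73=-8537.26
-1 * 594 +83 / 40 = -23677 / 40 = -591.92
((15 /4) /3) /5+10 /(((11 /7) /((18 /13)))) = 9.06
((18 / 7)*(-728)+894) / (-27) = 326 / 9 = 36.22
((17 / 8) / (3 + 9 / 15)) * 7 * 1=595 / 144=4.13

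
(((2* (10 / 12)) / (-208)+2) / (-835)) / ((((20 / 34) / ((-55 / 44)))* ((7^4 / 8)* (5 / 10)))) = 0.00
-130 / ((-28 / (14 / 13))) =5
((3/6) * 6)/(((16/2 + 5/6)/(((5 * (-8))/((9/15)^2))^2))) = 2000000/477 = 4192.87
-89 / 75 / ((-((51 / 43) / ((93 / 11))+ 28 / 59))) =6999583 / 3626775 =1.93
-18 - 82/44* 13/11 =-4889/242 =-20.20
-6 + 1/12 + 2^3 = 25/12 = 2.08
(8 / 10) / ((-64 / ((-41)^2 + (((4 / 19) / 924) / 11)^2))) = -1959089377361 / 93234473640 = -21.01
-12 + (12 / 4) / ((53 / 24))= -564 / 53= -10.64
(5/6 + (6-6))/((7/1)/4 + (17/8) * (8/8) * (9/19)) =380/1257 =0.30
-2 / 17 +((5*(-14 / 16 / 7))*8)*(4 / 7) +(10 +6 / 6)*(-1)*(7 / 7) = -1663 / 119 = -13.97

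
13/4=3.25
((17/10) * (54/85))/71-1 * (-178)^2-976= -32659.98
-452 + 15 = -437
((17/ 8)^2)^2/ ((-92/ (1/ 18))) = -83521/ 6782976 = -0.01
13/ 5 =2.60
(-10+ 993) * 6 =5898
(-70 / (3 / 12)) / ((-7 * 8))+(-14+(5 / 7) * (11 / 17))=-1016 / 119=-8.54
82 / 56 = 41 / 28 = 1.46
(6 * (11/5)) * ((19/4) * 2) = 627/5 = 125.40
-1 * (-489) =489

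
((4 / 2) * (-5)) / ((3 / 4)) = -40 / 3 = -13.33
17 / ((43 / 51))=867 / 43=20.16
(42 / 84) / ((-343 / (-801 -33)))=417 / 343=1.22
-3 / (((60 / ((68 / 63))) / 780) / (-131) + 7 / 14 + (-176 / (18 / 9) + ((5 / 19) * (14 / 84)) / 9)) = 178222356 / 5197894859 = 0.03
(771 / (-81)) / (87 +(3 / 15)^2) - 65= -3825305 / 58752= -65.11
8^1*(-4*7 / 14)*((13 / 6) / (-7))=104 / 21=4.95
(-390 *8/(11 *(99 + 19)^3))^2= 152100/5103844570561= 0.00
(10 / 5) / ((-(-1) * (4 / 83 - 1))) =-166 / 79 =-2.10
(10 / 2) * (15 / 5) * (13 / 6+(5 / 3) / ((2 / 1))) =45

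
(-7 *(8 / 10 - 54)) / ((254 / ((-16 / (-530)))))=7448 / 168275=0.04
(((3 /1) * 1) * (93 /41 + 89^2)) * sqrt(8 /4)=974562 * sqrt(2) /41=33615.58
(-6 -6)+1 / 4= -47 / 4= -11.75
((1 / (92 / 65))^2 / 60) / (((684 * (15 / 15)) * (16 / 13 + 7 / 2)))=10985 / 4272559488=0.00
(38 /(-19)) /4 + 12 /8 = 1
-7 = -7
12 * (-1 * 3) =-36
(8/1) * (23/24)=7.67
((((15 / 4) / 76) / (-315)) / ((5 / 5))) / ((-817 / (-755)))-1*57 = -297297251 / 5215728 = -57.00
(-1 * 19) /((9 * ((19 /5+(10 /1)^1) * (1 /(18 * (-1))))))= 190 /69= 2.75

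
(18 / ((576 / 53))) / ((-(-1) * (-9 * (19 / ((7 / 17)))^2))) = -2597 / 30046752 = -0.00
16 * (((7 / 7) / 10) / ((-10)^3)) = -1 / 625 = -0.00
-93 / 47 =-1.98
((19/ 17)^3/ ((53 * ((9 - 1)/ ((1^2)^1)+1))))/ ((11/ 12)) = 27436/ 8592837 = 0.00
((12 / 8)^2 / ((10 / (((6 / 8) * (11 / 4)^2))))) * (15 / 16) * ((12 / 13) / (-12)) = -9801 / 106496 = -0.09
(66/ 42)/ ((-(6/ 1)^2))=-0.04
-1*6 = -6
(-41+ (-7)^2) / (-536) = -1 / 67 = -0.01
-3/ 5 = -0.60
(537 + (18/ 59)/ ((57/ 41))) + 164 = 786067/ 1121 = 701.22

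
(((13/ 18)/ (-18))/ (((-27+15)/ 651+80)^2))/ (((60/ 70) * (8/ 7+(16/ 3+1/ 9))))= -29995693/ 27002323175040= -0.00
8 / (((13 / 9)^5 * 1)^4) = 0.01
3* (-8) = -24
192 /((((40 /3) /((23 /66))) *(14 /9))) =1242 /385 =3.23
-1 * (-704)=704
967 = 967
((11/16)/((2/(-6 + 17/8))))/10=-0.13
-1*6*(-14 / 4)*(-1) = -21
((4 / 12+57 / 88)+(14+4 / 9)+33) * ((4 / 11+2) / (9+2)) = 498589 / 47916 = 10.41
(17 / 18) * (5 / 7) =85 / 126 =0.67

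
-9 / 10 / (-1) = 9 / 10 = 0.90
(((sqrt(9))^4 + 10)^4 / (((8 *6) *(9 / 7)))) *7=3360173089 / 432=7778178.45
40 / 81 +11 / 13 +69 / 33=39740 / 11583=3.43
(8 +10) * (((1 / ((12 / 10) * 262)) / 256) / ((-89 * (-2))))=15 / 11938816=0.00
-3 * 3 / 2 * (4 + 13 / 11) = -513 / 22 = -23.32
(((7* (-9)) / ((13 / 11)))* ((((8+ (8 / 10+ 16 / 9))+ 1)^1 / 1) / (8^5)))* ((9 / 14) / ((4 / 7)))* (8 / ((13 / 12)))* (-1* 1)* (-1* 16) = -1083159 / 432640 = -2.50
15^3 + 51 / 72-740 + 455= 74177 / 24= 3090.71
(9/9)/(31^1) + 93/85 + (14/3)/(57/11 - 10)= 66122/418965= 0.16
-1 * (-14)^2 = -196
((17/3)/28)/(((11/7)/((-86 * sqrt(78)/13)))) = -731 * sqrt(78)/858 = -7.52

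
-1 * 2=-2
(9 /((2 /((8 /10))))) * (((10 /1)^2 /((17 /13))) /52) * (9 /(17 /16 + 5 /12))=32.21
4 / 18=0.22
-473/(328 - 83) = -473/245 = -1.93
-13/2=-6.50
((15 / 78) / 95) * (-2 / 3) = -1 / 741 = -0.00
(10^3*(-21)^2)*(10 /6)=735000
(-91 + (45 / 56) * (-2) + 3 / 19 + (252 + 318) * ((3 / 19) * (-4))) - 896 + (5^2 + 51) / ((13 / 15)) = -1260.76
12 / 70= 6 / 35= 0.17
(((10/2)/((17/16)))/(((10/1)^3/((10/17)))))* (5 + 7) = 48/1445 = 0.03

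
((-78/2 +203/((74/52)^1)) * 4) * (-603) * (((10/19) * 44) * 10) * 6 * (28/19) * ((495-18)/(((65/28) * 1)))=-1404972047001600/13357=-105186198023.63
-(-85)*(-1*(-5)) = 425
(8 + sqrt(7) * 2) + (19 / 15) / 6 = 2 * sqrt(7) + 739 / 90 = 13.50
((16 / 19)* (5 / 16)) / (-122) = -5 / 2318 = -0.00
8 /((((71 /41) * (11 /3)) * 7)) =984 /5467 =0.18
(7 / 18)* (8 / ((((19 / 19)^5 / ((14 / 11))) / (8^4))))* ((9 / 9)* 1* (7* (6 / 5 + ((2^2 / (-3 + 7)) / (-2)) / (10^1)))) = 64626688 / 495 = 130558.97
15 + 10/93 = 1405/93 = 15.11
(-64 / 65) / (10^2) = -16 / 1625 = -0.01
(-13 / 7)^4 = 28561 / 2401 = 11.90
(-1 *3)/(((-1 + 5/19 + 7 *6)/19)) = -1083/784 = -1.38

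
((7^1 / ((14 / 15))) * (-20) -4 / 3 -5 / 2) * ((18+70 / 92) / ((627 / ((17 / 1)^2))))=-230202661 / 173052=-1330.25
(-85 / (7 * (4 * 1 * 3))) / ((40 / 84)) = -2.12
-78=-78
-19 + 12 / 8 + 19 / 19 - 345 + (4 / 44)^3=-962311 / 2662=-361.50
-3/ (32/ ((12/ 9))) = -1/ 8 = -0.12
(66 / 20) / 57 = 11 / 190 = 0.06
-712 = -712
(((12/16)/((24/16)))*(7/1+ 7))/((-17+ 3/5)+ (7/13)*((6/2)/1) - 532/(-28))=455/274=1.66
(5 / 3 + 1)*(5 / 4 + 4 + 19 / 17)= 866 / 51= 16.98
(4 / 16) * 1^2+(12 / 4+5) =33 / 4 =8.25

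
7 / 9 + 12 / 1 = 12.78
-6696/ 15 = -446.40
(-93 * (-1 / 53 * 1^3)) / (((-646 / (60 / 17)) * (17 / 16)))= -44640 / 4947391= -0.01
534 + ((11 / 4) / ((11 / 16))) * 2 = 542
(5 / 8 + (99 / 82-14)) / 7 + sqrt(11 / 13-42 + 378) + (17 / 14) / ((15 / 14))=17.75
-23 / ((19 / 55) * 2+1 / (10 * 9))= -4554 / 139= -32.76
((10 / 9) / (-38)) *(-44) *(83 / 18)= 9130 / 1539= 5.93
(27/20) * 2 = 27/10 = 2.70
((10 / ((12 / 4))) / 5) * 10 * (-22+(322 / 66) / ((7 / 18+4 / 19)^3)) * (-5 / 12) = -61897006 / 34115895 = -1.81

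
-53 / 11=-4.82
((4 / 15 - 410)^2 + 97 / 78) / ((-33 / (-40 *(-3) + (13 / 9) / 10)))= -965417561653 / 1579500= -611217.20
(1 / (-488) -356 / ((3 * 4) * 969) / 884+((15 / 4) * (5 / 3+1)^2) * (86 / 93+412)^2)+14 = 4546862.89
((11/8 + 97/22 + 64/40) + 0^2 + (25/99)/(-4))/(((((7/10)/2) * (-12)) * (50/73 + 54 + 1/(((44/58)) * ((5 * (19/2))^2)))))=-0.03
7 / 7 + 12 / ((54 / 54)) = 13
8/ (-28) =-2/ 7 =-0.29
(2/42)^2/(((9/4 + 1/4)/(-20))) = -8/441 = -0.02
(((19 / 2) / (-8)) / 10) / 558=-19 / 89280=-0.00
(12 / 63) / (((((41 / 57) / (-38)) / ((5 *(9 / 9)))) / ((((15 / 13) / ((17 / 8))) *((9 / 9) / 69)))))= -0.40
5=5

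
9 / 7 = 1.29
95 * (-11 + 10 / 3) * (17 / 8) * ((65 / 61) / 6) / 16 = -2414425 / 140544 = -17.18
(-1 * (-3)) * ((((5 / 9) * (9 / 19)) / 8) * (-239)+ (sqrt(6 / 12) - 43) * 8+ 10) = -155889 / 152+ 12 * sqrt(2) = -1008.61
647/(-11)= -647/11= -58.82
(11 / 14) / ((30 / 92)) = 253 / 105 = 2.41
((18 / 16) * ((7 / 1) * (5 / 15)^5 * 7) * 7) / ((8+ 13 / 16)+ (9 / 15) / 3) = 490 / 2781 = 0.18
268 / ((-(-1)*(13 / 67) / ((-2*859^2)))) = -2038367882.46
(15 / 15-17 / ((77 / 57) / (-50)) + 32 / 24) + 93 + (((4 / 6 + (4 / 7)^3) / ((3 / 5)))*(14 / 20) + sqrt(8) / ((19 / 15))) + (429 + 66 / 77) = 30*sqrt(2) / 19 + 5604878 / 4851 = 1157.64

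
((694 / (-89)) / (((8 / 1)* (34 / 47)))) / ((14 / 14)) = -16309 / 12104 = -1.35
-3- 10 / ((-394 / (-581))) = -17.75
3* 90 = 270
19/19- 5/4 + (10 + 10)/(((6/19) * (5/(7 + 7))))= 2125/12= 177.08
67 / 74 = 0.91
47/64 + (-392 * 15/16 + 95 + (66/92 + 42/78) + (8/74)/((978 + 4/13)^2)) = -7744858629021591/28630605728192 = -270.51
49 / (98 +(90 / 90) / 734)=0.50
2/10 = 1/5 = 0.20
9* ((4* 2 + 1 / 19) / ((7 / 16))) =22032 / 133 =165.65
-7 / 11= -0.64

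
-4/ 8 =-1/ 2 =-0.50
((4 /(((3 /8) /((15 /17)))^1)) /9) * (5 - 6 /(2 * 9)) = 2240 /459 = 4.88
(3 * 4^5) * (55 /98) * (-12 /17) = -1013760 /833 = -1217.00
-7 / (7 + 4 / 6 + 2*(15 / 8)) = -84 / 137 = -0.61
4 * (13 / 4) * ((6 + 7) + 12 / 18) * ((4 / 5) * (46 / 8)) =12259 / 15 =817.27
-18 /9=-2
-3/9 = -1/3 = -0.33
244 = 244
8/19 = 0.42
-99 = -99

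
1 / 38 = 0.03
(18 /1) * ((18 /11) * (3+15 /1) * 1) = 5832 /11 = 530.18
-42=-42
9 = 9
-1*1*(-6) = 6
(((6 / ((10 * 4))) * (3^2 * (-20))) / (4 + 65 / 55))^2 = 9801 / 361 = 27.15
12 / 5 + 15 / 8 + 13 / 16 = 407 / 80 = 5.09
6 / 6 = 1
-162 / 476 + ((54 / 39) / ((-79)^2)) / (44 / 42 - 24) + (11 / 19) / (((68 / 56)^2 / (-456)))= -14191469760723 / 79111652438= -179.39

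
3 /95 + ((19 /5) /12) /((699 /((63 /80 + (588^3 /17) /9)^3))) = 1062790317727942.37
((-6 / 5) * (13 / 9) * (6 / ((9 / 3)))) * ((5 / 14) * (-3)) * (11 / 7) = 5.84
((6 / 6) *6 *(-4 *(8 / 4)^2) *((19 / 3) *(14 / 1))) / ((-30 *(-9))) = -4256 / 135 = -31.53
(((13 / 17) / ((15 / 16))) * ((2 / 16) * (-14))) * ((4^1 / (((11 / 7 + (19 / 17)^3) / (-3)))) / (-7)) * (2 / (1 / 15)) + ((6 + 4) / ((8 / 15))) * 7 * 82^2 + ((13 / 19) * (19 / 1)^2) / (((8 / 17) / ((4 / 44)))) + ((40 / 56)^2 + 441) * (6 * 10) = 50004562007291 / 55008184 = 909038.59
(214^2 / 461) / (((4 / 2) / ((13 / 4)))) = 148837 / 922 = 161.43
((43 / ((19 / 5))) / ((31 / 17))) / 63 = 3655 / 37107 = 0.10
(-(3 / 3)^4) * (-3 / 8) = 3 / 8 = 0.38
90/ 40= 9/ 4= 2.25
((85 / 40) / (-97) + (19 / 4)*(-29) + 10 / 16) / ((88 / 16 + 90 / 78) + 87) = -691769 / 472390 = -1.46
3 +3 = 6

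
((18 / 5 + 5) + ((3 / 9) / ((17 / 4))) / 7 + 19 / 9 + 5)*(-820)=-13807652 / 1071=-12892.30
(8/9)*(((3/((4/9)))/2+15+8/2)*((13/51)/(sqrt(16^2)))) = 0.32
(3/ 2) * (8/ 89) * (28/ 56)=6/ 89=0.07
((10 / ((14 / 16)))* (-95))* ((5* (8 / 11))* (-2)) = 608000 / 77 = 7896.10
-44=-44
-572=-572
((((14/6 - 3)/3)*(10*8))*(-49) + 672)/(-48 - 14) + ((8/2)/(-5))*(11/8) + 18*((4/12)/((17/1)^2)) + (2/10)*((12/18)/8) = -269999/10404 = -25.95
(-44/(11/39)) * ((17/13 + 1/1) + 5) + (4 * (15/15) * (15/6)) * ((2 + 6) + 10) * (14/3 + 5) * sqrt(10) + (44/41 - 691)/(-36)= -183817/164 + 1740 * sqrt(10)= 4381.53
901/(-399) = -901/399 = -2.26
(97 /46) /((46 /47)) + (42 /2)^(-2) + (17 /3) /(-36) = 1399312 /699867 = 2.00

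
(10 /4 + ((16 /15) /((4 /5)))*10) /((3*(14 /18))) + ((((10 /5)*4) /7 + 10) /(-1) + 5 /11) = -601 /154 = -3.90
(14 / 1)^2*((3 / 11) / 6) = 98 / 11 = 8.91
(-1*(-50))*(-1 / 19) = -50 / 19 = -2.63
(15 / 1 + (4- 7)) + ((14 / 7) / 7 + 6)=128 / 7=18.29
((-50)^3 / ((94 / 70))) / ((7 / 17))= -10625000 / 47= -226063.83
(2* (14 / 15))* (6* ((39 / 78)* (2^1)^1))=56 / 5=11.20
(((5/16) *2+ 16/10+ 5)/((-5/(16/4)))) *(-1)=289/50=5.78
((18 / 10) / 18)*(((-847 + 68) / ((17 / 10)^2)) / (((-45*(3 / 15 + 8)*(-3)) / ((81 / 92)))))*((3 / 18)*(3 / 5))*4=-57 / 6647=-0.01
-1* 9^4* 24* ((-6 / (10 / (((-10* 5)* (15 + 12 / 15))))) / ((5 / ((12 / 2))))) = -447827616 / 5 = -89565523.20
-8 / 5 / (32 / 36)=-9 / 5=-1.80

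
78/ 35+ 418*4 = 58598/ 35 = 1674.23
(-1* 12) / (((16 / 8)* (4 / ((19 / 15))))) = -19 / 10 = -1.90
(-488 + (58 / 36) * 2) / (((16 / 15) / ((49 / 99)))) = -1068935 / 4752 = -224.94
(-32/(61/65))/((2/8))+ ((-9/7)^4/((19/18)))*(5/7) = -2620830670/19479313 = -134.54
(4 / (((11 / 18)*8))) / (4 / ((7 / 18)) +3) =21 / 341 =0.06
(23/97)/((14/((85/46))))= 85/2716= 0.03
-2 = -2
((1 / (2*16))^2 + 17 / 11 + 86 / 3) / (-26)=-1020961 / 878592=-1.16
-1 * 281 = -281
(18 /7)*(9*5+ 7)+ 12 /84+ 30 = 1147 /7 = 163.86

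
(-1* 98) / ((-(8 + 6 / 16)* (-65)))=-784 / 4355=-0.18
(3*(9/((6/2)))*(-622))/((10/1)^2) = -2799/50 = -55.98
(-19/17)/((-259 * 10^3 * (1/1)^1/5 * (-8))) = -19/7044800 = -0.00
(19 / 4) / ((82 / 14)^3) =6517 / 275684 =0.02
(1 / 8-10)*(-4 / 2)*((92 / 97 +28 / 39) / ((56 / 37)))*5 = 2879155 / 26481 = 108.73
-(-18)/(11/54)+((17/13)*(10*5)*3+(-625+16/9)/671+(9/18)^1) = 44605901/157014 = 284.09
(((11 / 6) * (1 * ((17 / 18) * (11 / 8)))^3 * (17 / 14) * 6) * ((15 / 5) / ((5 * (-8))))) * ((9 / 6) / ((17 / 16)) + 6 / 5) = -2661455621 / 464486400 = -5.73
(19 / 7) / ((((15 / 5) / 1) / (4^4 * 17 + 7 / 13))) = 358359 / 91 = 3938.01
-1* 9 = -9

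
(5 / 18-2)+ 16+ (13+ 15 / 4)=1117 / 36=31.03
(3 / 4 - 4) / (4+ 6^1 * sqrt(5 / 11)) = 143 / 4 - 39 * sqrt(55) / 8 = -0.40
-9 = -9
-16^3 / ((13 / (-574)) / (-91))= -16457728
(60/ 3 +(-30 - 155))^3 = -4492125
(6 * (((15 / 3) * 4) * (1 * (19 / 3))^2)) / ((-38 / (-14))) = 5320 / 3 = 1773.33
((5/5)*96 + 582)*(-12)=-8136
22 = 22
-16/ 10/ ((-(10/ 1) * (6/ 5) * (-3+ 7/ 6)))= -4/ 55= -0.07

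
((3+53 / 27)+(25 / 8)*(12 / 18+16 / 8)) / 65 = 359 / 1755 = 0.20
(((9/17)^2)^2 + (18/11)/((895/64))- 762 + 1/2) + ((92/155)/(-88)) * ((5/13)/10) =-1009101726144723/1325489962940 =-761.30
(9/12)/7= 0.11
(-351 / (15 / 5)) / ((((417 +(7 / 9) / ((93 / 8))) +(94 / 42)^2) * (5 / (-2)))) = 4798521 / 43276505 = 0.11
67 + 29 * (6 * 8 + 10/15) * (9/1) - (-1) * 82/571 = 7291181/571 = 12769.14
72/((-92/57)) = -1026/23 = -44.61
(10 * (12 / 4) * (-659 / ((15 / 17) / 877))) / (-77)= 19650062 / 77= 255195.61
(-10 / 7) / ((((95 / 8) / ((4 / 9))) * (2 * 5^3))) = -32 / 149625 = -0.00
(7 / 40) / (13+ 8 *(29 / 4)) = 7 / 2840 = 0.00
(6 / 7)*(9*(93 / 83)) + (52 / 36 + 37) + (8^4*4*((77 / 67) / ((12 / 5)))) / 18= 507597904 / 1051029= 482.95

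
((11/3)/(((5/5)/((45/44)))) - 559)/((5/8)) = -4442/5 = -888.40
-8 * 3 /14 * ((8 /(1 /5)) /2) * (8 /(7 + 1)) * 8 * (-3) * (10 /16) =3600 /7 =514.29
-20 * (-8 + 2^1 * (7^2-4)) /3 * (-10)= 16400 /3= 5466.67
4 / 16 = 1 / 4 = 0.25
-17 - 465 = -482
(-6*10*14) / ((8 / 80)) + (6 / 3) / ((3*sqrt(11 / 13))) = -8400 + 2*sqrt(143) / 33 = -8399.28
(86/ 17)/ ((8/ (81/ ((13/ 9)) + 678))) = 410349/ 884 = 464.20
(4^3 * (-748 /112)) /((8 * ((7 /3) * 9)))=-374 /147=-2.54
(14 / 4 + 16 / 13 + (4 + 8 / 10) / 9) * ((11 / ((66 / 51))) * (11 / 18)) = 383911 / 14040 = 27.34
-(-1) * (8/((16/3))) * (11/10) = 33/20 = 1.65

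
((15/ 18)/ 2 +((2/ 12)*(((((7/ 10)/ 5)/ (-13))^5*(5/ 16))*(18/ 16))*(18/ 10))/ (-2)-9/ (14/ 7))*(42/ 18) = -5094139959990470431/ 534661920000000000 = -9.53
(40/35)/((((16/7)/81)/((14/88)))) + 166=15175/88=172.44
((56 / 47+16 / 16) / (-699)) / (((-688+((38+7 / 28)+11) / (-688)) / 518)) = 146830208 / 62209553769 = 0.00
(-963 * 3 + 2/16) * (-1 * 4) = 23111/2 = 11555.50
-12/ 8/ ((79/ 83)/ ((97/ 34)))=-24153/ 5372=-4.50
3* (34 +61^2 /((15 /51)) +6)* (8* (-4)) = -6091872 /5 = -1218374.40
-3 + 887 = 884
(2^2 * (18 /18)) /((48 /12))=1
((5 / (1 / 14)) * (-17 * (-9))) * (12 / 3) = 42840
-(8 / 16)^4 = -1 / 16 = -0.06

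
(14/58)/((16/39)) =273/464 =0.59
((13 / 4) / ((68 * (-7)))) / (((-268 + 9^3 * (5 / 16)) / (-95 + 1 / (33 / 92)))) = -2327 / 148533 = -0.02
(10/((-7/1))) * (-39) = 390/7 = 55.71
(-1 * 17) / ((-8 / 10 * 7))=85 / 28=3.04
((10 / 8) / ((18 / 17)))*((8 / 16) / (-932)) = -85 / 134208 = -0.00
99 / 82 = 1.21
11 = 11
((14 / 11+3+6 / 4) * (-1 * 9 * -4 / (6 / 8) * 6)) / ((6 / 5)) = 15240 / 11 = 1385.45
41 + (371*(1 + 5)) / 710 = 15668 / 355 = 44.14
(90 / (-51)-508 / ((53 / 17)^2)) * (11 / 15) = -28380814 / 716295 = -39.62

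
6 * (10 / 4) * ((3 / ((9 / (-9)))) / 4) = -45 / 4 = -11.25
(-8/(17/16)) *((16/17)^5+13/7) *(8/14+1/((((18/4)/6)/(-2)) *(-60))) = -213540077312/17741113215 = -12.04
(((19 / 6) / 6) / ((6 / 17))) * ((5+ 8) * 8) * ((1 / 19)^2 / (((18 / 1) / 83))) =18343 / 9234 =1.99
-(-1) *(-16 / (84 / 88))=-352 / 21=-16.76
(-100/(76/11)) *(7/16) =-1925/304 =-6.33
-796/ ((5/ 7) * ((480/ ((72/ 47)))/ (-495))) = 1760.51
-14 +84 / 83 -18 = -2572 / 83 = -30.99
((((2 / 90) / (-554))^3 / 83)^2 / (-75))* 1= -0.00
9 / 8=1.12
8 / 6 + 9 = 31 / 3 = 10.33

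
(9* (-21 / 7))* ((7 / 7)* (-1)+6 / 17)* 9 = 2673 / 17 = 157.24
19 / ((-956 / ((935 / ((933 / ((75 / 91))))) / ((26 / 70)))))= -2220625 / 50246404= -0.04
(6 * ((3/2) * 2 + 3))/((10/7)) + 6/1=156/5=31.20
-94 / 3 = -31.33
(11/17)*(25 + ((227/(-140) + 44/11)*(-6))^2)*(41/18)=505345951/1499400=337.03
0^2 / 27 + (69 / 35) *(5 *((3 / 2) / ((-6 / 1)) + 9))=86.25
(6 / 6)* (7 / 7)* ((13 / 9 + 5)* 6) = 116 / 3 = 38.67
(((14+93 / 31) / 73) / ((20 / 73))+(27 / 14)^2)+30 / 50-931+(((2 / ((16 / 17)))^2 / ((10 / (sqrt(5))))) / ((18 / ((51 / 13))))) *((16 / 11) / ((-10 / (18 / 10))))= -453657 / 490-14739 *sqrt(5) / 572000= -925.89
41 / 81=0.51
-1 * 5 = -5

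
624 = 624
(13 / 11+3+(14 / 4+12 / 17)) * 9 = 28233 / 374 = 75.49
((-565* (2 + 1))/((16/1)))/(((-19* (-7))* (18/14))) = -565/912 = -0.62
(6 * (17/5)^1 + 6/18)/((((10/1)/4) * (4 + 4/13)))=4043/2100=1.93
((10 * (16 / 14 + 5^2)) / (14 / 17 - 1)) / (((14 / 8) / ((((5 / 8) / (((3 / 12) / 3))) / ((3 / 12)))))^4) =-2150323200000 / 16807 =-127942119.36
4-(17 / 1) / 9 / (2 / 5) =-13 / 18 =-0.72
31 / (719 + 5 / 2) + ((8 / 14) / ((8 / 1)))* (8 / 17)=13150 / 171717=0.08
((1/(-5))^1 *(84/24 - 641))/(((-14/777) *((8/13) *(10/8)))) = -73593/8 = -9199.12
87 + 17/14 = 1235/14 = 88.21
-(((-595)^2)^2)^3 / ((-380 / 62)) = 12206615877479227314123915576171875 / 38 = 321226733617874403003260900000000.00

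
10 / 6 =5 / 3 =1.67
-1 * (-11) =11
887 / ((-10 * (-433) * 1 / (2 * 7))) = 6209 / 2165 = 2.87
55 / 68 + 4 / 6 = 301 / 204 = 1.48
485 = 485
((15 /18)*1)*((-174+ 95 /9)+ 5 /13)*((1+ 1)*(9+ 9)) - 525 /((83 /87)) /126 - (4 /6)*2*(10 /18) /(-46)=-6561413705 /1340118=-4896.15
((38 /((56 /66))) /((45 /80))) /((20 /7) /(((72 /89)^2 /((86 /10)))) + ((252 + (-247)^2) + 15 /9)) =722304 /556115515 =0.00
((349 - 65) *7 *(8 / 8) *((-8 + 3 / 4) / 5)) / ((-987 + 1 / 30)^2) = -0.00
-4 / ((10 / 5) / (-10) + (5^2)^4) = -5 / 488281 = -0.00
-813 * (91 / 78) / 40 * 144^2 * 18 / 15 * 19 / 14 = -20019312 / 25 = -800772.48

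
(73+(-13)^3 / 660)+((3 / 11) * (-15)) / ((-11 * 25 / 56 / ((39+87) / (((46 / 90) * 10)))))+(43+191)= 10827247 / 33396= 324.21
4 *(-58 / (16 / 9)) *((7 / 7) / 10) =-261 / 20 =-13.05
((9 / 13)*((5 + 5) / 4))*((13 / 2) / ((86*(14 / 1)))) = 45 / 4816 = 0.01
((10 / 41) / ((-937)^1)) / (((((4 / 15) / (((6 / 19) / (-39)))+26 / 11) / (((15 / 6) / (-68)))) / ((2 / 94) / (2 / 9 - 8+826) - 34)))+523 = 2385177883391159251 / 4560569473899712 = 523.00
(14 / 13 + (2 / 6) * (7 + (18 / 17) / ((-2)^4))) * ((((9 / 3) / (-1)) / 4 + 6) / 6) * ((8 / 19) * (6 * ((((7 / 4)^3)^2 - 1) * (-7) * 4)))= -101294385885 / 17199104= -5889.52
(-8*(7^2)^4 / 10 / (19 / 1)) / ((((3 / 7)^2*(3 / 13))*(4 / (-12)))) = 14688712948 / 855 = 17179781.23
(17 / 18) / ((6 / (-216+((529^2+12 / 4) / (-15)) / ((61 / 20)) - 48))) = -4962674 / 4941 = -1004.39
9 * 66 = 594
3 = 3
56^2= 3136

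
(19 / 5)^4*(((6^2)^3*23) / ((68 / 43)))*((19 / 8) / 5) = 3570440666238 / 53125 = 67208294.89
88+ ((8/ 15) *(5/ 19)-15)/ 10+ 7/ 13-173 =-636871/ 7410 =-85.95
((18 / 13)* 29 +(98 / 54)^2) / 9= 411751 / 85293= 4.83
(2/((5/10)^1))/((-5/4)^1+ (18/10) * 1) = 80/11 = 7.27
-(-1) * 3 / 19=3 / 19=0.16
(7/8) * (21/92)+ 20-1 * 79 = -43277/736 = -58.80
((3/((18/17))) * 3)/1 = 17/2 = 8.50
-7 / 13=-0.54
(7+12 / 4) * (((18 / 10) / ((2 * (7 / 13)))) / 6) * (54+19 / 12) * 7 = 8671 / 8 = 1083.88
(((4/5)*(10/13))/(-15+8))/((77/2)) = -16/7007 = -0.00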